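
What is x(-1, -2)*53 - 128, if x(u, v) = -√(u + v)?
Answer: -128 - 53*I*√3 ≈ -128.0 - 91.799*I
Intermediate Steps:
x(-1, -2)*53 - 128 = -√(-1 - 2)*53 - 128 = -√(-3)*53 - 128 = -I*√3*53 - 128 = -53*I*√3 - 128 = -128 - 53*I*√3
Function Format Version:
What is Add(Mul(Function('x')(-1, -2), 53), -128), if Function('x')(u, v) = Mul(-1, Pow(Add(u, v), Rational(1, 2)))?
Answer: Add(-128, Mul(-53, I, Pow(3, Rational(1, 2)))) ≈ Add(-128.00, Mul(-91.799, I))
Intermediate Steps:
Add(Mul(Function('x')(-1, -2), 53), -128) = Add(Mul(Mul(-1, Pow(Add(-1, -2), Rational(1, 2))), 53), -128) = Add(Mul(Mul(-1, Pow(-3, Rational(1, 2))), 53), -128) = Add(Mul(Mul(-1, Mul(I, Pow(3, Rational(1, 2)))), 53), -128) = Add(Mul(Mul(-1, I, Pow(3, Rational(1, 2))), 53), -128) = Add(Mul(-53, I, Pow(3, Rational(1, 2))), -128) = Add(-128, Mul(-53, I, Pow(3, Rational(1, 2))))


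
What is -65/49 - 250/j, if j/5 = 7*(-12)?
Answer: -215/294 ≈ -0.73129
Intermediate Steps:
j = -420 (j = 5*(7*(-12)) = 5*(-84) = -420)
-65/49 - 250/j = -65/49 - 250/(-420) = -65*1/49 - 250*(-1/420) = -65/49 + 25/42 = -215/294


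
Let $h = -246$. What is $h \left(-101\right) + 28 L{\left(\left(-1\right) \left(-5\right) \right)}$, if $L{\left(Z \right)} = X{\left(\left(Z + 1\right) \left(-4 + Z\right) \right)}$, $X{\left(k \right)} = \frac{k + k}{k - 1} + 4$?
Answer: $\frac{125126}{5} \approx 25025.0$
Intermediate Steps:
$X{\left(k \right)} = 4 + \frac{2 k}{-1 + k}$ ($X{\left(k \right)} = \frac{2 k}{-1 + k} + 4 = 4 + \frac{2 k}{-1 + k}$)
$L{\left(Z \right)} = \frac{2 \left(-2 + 3 \left(1 + Z\right) \left(-4 + Z\right)\right)}{-1 + \left(1 + Z\right) \left(-4 + Z\right)}$ ($L{\left(Z \right)} = \frac{2 \left(-2 + 3 \left(Z + 1\right) \left(-4 + Z\right)\right)}{-1 + \left(Z + 1\right) \left(-4 + Z\right)} = \frac{2 \left(-2 + 3 \left(1 + Z\right) \left(-4 + Z\right)\right)}{-1 + \left(1 + Z\right) \left(-4 + Z\right)}$)
$h \left(-101\right) + 28 L{\left(\left(-1\right) \left(-5\right) \right)} = \left(-246\right) \left(-101\right) + 28 \frac{2 \left(14 - 3 \left(\left(-1\right) \left(-5\right)\right)^{2} + 9 \left(\left(-1\right) \left(-5\right)\right)\right)}{5 - \left(\left(-1\right) \left(-5\right)\right)^{2} + 3 \left(\left(-1\right) \left(-5\right)\right)} = 24846 + 28 \frac{2 \left(14 - 3 \cdot 5^{2} + 9 \cdot 5\right)}{5 - 5^{2} + 3 \cdot 5} = 24846 + 28 \frac{2 \left(14 - 75 + 45\right)}{5 - 25 + 15} = 24846 + 28 \cdot 2 \frac{1}{-5} \left(-16\right) = 24846 + 28 \cdot 2 \left(- \frac{1}{5}\right) \left(-16\right) = 24846 + 28 \cdot \frac{32}{5} = 24846 + \frac{896}{5} = \frac{125126}{5}$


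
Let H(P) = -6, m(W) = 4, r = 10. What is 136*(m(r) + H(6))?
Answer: -272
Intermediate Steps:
136*(m(r) + H(6)) = 136*(4 - 6) = 136*(-2) = -272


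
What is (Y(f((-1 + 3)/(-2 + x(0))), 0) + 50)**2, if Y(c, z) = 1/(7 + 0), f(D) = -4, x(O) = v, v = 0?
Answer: 123201/49 ≈ 2514.3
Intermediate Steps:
x(O) = 0
Y(c, z) = 1/7
(Y(f((-1 + 3)/(-2 + x(0))), 0) + 50)**2 = (1/7 + 50)**2 = (351/7)**2 = 123201/49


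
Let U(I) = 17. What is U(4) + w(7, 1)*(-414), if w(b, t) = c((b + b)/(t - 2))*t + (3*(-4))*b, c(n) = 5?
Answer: 32723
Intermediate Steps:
w(b, t) = -12*b + 5*t (w(b, t) = 5*t + (3*(-4))*b = 5*t - 12*b = -12*b + 5*t)
U(4) + w(7, 1)*(-414) = 17 + (-12*7 + 5*1)*(-414) = 17 + (-84 + 5)*(-414) = 17 - 79*(-414) = 17 + 32706 = 32723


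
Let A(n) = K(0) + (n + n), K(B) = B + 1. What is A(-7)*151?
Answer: -1963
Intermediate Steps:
K(B) = 1 + B
A(n) = 1 + 2*n (A(n) = (1 + 0) + (n + n) = 1 + 2*n)
A(-7)*151 = (1 + 2*(-7))*151 = (1 - 14)*151 = -13*151 = -1963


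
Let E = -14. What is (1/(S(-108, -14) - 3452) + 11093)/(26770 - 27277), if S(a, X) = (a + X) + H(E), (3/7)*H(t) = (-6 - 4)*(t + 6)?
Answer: -112727063/5152134 ≈ -21.880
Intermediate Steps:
H(t) = -140 - 70*t/3 (H(t) = 7*((-6 - 4)*(t + 6))/3 = 7*(-10*(6 + t))/3 = 7*(-60 - 10*t)/3 = -140 - 70*t/3)
S(a, X) = 560/3 + X + a (S(a, X) = (a + X) + (-140 - 70/3*(-14)) = (X + a) + (-140 + 980/3) = (X + a) + 560/3 = 560/3 + X + a)
(1/(S(-108, -14) - 3452) + 11093)/(26770 - 27277) = (1/((560/3 - 14 - 108) - 3452) + 11093)/(26770 - 27277) = (1/(194/3 - 3452) + 11093)/(-507) = (1/(-10162/3) + 11093)*(-1/507) = (-3/10162 + 11093)*(-1/507) = (112727063/10162)*(-1/507) = -112727063/5152134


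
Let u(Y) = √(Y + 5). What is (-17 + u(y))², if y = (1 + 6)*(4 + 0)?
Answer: (17 - √33)² ≈ 126.68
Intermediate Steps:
y = 28 (y = 7*4 = 28)
u(Y) = √(5 + Y)
(-17 + u(y))² = (-17 + √(5 + 28))² = (-17 + √33)²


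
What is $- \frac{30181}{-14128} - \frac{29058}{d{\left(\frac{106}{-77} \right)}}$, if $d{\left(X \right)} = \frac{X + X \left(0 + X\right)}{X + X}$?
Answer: $\frac{2180093605}{14128} \approx 1.5431 \cdot 10^{5}$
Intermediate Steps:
$d{\left(X \right)} = \frac{X + X^{2}}{2 X}$ ($d{\left(X \right)} = \frac{X + X X}{2 X} = \left(X + X^{2}\right) \frac{1}{2 X} = \frac{X + X^{2}}{2 X}$)
$- \frac{30181}{-14128} - \frac{29058}{d{\left(\frac{106}{-77} \right)}} = - \frac{30181}{-14128} - \frac{29058}{\frac{1}{2} + \frac{106 \frac{1}{-77}}{2}} = \left(-30181\right) \left(- \frac{1}{14128}\right) - \frac{29058}{\frac{1}{2} + \frac{106 \left(- \frac{1}{77}\right)}{2}} = \frac{30181}{14128} - \frac{29058}{\frac{1}{2} + \frac{1}{2} \left(- \frac{106}{77}\right)} = \frac{30181}{14128} - \frac{29058}{\frac{1}{2} - \frac{53}{77}} = \frac{30181}{14128} - \frac{29058}{- \frac{29}{154}} = \frac{30181}{14128} - -154308 = \frac{30181}{14128} + 154308 = \frac{2180093605}{14128}$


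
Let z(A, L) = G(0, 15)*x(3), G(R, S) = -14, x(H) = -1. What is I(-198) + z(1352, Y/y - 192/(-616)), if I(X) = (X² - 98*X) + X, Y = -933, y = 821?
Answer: 58424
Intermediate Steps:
z(A, L) = 14 (z(A, L) = -14*(-1) = 14)
I(X) = X² - 97*X
I(-198) + z(1352, Y/y - 192/(-616)) = -198*(-97 - 198) + 14 = -198*(-295) + 14 = 58410 + 14 = 58424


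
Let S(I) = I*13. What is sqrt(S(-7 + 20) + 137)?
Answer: 3*sqrt(34) ≈ 17.493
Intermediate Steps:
S(I) = 13*I
sqrt(S(-7 + 20) + 137) = sqrt(13*(-7 + 20) + 137) = sqrt(13*13 + 137) = sqrt(169 + 137) = sqrt(306) = 3*sqrt(34)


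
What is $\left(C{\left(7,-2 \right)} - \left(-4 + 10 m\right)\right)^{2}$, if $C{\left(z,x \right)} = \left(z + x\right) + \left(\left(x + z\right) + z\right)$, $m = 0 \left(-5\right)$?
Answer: $441$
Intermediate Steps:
$m = 0$
$C{\left(z,x \right)} = 2 x + 3 z$ ($C{\left(z,x \right)} = \left(x + z\right) + \left(x + 2 z\right) = 2 x + 3 z$)
$\left(C{\left(7,-2 \right)} - \left(-4 + 10 m\right)\right)^{2} = \left(\left(2 \left(-2\right) + 3 \cdot 7\right) + \left(\left(-10\right) 0 + 4\right)\right)^{2} = \left(\left(-4 + 21\right) + \left(0 + 4\right)\right)^{2} = \left(17 + 4\right)^{2} = 21^{2} = 441$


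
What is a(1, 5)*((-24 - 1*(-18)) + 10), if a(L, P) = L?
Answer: 4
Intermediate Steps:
a(1, 5)*((-24 - 1*(-18)) + 10) = 1*((-24 - 1*(-18)) + 10) = 1*((-24 + 18) + 10) = 1*(-6 + 10) = 1*4 = 4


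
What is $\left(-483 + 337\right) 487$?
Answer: $-71102$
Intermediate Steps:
$\left(-483 + 337\right) 487 = \left(-146\right) 487 = -71102$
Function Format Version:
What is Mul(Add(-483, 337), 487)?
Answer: -71102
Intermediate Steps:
Mul(Add(-483, 337), 487) = Mul(-146, 487) = -71102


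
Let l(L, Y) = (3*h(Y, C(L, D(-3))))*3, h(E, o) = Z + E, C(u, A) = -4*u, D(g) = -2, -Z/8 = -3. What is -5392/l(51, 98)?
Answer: -2696/549 ≈ -4.9107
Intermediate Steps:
Z = 24 (Z = -8*(-3) = 24)
h(E, o) = 24 + E
l(L, Y) = 216 + 9*Y (l(L, Y) = (3*(24 + Y))*3 = (72 + 3*Y)*3 = 216 + 9*Y)
-5392/l(51, 98) = -5392/(216 + 9*98) = -5392/(216 + 882) = -5392/1098 = -5392*1/1098 = -2696/549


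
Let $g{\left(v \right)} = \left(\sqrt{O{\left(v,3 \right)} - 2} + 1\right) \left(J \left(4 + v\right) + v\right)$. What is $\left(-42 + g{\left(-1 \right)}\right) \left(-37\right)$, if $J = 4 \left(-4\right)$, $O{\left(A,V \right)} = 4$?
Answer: $3367 + 1813 \sqrt{2} \approx 5931.0$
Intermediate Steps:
$J = -16$
$g{\left(v \right)} = \left(1 + \sqrt{2}\right) \left(-64 - 15 v\right)$ ($g{\left(v \right)} = \left(\sqrt{4 - 2} + 1\right) \left(- 16 \left(4 + v\right) + v\right) = \left(\sqrt{2} + 1\right) \left(\left(-64 - 16 v\right) + v\right) = \left(1 + \sqrt{2}\right) \left(-64 - 15 v\right)$)
$\left(-42 + g{\left(-1 \right)}\right) \left(-37\right) = \left(-42 - \left(49 + 49 \sqrt{2}\right)\right) \left(-37\right) = \left(-91 - 49 \sqrt{2}\right) \left(-37\right) = 3367 + 1813 \sqrt{2}$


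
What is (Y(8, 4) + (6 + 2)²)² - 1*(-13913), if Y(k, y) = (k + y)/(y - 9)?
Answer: 442689/25 ≈ 17708.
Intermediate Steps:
Y(k, y) = (k + y)/(-9 + y)
(Y(8, 4) + (6 + 2)²)² - 1*(-13913) = ((8 + 4)/(-9 + 4) + (6 + 2)²)² - 1*(-13913) = (12/(-5) + 8²)² + 13913 = (-⅕*12 + 64)² + 13913 = (-12/5 + 64)² + 13913 = (308/5)² + 13913 = 94864/25 + 13913 = 442689/25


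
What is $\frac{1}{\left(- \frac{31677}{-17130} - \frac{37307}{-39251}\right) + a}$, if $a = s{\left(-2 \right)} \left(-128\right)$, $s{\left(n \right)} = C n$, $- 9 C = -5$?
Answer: $\frac{2017108890}{292524977311} \approx 0.0068955$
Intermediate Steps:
$C = \frac{5}{9}$ ($C = \left(- \frac{1}{9}\right) \left(-5\right) = \frac{5}{9} \approx 0.55556$)
$s{\left(n \right)} = \frac{5 n}{9}$
$a = \frac{1280}{9}$ ($a = \frac{5}{9} \left(-2\right) \left(-128\right) = \left(- \frac{10}{9}\right) \left(-128\right) = \frac{1280}{9} \approx 142.22$)
$\frac{1}{\left(- \frac{31677}{-17130} - \frac{37307}{-39251}\right) + a} = \frac{1}{\left(- \frac{31677}{-17130} - \frac{37307}{-39251}\right) + \frac{1280}{9}} = \frac{1}{\left(\left(-31677\right) \left(- \frac{1}{17130}\right) - - \frac{37307}{39251}\right) + \frac{1280}{9}} = \frac{1}{\left(\frac{10559}{5710} + \frac{37307}{39251}\right) + \frac{1280}{9}} = \frac{1}{\frac{627474279}{224123210} + \frac{1280}{9}} = \frac{1}{\frac{292524977311}{2017108890}} = \frac{2017108890}{292524977311}$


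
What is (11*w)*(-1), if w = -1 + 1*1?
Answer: 0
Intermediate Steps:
w = 0 (w = -1 + 1 = 0)
(11*w)*(-1) = (11*0)*(-1) = 0*(-1) = 0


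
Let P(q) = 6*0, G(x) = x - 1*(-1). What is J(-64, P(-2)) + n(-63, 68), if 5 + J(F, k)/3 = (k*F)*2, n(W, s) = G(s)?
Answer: 54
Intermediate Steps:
G(x) = 1 + x (G(x) = x + 1 = 1 + x)
P(q) = 0
n(W, s) = 1 + s
J(F, k) = -15 + 6*F*k (J(F, k) = -15 + 3*((k*F)*2) = -15 + 3*((F*k)*2) = -15 + 3*(2*F*k) = -15 + 6*F*k)
J(-64, P(-2)) + n(-63, 68) = (-15 + 6*(-64)*0) + (1 + 68) = (-15 + 0) + 69 = -15 + 69 = 54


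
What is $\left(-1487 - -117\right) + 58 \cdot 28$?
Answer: $254$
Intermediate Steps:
$\left(-1487 - -117\right) + 58 \cdot 28 = \left(-1487 + \left(-112 + 229\right)\right) + 1624 = \left(-1487 + 117\right) + 1624 = -1370 + 1624 = 254$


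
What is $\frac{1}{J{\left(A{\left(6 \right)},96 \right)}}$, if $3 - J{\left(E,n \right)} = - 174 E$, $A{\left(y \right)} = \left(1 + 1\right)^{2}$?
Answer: $\frac{1}{699} \approx 0.0014306$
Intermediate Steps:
$A{\left(y \right)} = 4$ ($A{\left(y \right)} = 2^{2} = 4$)
$J{\left(E,n \right)} = 3 + 174 E$ ($J{\left(E,n \right)} = 3 - - 174 E = 3 + 174 E$)
$\frac{1}{J{\left(A{\left(6 \right)},96 \right)}} = \frac{1}{3 + 174 \cdot 4} = \frac{1}{3 + 696} = \frac{1}{699}$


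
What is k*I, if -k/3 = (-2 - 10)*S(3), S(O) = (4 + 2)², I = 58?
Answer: 75168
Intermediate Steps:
S(O) = 36 (S(O) = 6² = 36)
k = 1296 (k = -3*(-2 - 10)*36 = -(-36)*36 = -3*(-432) = 1296)
k*I = 1296*58 = 75168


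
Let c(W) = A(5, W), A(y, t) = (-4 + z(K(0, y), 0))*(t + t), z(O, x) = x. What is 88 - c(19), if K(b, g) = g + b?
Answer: 240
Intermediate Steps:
K(b, g) = b + g
A(y, t) = -8*t (A(y, t) = (-4 + 0)*(t + t) = -8*t)
c(W) = -8*W
88 - c(19) = 88 - (-8)*19 = 88 - 1*(-152) = 88 + 152 = 240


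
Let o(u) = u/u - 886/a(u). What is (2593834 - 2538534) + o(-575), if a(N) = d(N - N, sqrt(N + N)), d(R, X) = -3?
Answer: 166789/3 ≈ 55596.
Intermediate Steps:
a(N) = -3
o(u) = 889/3 (o(u) = u/u - 886/(-3) = 1 - 886*(-1/3) = 1 + 886/3 = 889/3)
(2593834 - 2538534) + o(-575) = (2593834 - 2538534) + 889/3 = 55300 + 889/3 = 166789/3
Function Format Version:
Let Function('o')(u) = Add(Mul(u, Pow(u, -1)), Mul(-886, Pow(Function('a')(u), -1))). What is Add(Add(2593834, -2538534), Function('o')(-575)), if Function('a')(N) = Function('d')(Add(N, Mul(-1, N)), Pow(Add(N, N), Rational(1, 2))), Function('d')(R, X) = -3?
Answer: Rational(166789, 3) ≈ 55596.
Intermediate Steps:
Function('a')(N) = -3
Function('o')(u) = Rational(889, 3) (Function('o')(u) = Add(Mul(u, Pow(u, -1)), Mul(-886, Pow(-3, -1))) = Add(1, Mul(-886, Rational(-1, 3))) = Add(1, Rational(886, 3)) = Rational(889, 3))
Add(Add(2593834, -2538534), Function('o')(-575)) = Add(Add(2593834, -2538534), Rational(889, 3)) = Add(55300, Rational(889, 3)) = Rational(166789, 3)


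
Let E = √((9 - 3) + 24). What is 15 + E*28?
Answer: 15 + 28*√30 ≈ 168.36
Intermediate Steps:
E = √30 (E = √(6 + 24) = √30 ≈ 5.4772)
15 + E*28 = 15 + √30*28 = 15 + 28*√30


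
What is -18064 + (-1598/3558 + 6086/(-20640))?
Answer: -110551897699/6119760 ≈ -18065.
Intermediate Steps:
-18064 + (-1598/3558 + 6086/(-20640)) = -18064 + (-1598*1/3558 + 6086*(-1/20640)) = -18064 + (-799/1779 - 3043/10320) = -18064 - 4553059/6119760 = -110551897699/6119760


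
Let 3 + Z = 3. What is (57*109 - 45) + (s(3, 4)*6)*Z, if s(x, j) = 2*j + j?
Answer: 6168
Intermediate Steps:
Z = 0 (Z = -3 + 3 = 0)
s(x, j) = 3*j
(57*109 - 45) + (s(3, 4)*6)*Z = (57*109 - 45) + ((3*4)*6)*0 = (6213 - 45) + (12*6)*0 = 6168 + 72*0 = 6168 + 0 = 6168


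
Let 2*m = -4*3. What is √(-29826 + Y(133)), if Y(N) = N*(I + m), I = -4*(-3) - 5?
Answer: I*√29693 ≈ 172.32*I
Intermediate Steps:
I = 7 (I = 12 - 5 = 7)
m = -6 (m = (-4*3)/2 = (½)*(-12) = -6)
Y(N) = N (Y(N) = N*(7 - 6) = N*1 = N)
√(-29826 + Y(133)) = √(-29826 + 133) = √(-29693) = I*√29693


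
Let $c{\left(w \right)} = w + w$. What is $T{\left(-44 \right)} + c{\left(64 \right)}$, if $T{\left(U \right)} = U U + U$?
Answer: $2020$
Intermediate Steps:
$c{\left(w \right)} = 2 w$
$T{\left(U \right)} = U + U^{2}$ ($T{\left(U \right)} = U^{2} + U = U + U^{2}$)
$T{\left(-44 \right)} + c{\left(64 \right)} = - 44 \left(1 - 44\right) + 2 \cdot 64 = \left(-44\right) \left(-43\right) + 128 = 1892 + 128 = 2020$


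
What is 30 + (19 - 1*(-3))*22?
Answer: 514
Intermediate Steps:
30 + (19 - 1*(-3))*22 = 30 + (19 + 3)*22 = 30 + 22*22 = 30 + 484 = 514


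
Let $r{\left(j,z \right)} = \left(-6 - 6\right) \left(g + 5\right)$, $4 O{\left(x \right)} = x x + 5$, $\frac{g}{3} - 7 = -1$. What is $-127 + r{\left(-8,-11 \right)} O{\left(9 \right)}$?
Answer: $-6061$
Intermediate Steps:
$g = 18$ ($g = 21 + 3 \left(-1\right) = 21 - 3 = 18$)
$O{\left(x \right)} = \frac{5}{4} + \frac{x^{2}}{4}$ ($O{\left(x \right)} = \frac{x x + 5}{4} = \frac{x^{2} + 5}{4} = \frac{5 + x^{2}}{4} = \frac{5}{4} + \frac{x^{2}}{4}$)
$r{\left(j,z \right)} = -276$ ($r{\left(j,z \right)} = \left(-6 - 6\right) \left(18 + 5\right) = \left(-12\right) 23 = -276$)
$-127 + r{\left(-8,-11 \right)} O{\left(9 \right)} = -127 - 276 \left(\frac{5}{4} + \frac{9^{2}}{4}\right) = -127 - 276 \left(\frac{5}{4} + \frac{1}{4} \cdot 81\right) = -127 - 276 \left(\frac{5}{4} + \frac{81}{4}\right) = -127 - 5934 = -6061$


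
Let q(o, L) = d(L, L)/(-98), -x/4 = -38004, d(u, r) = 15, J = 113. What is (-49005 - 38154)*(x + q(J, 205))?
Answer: -1298455821927/98 ≈ -1.3250e+10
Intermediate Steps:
x = 152016 (x = -4*(-38004) = 152016)
q(o, L) = -15/98 (q(o, L) = 15/(-98) = 15*(-1/98) = -15/98)
(-49005 - 38154)*(x + q(J, 205)) = (-49005 - 38154)*(152016 - 15/98) = -87159*14897553/98 = -1298455821927/98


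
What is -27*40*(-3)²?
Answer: -9720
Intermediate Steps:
-27*40*(-3)² = -1080*9 = -9720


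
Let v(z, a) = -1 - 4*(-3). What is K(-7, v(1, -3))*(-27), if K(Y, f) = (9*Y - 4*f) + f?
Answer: 2592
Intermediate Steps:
v(z, a) = 11 (v(z, a) = -1 + 12 = 11)
K(Y, f) = -3*f + 9*Y (K(Y, f) = (-4*f + 9*Y) + f = -3*f + 9*Y)
K(-7, v(1, -3))*(-27) = (-3*11 + 9*(-7))*(-27) = (-33 - 63)*(-27) = -96*(-27) = 2592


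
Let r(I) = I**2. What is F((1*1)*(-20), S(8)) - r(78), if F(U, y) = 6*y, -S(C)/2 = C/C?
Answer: -6096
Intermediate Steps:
S(C) = -2 (S(C) = -2*C/C = -2*1 = -2)
F((1*1)*(-20), S(8)) - r(78) = 6*(-2) - 1*78**2 = -12 - 1*6084 = -12 - 6084 = -6096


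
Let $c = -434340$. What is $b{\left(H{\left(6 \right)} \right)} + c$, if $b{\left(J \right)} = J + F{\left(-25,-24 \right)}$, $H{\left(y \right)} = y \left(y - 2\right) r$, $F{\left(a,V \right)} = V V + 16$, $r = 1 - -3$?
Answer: $-433652$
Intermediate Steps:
$r = 4$ ($r = 1 + 3 = 4$)
$F{\left(a,V \right)} = 16 + V^{2}$ ($F{\left(a,V \right)} = V^{2} + 16 = 16 + V^{2}$)
$H{\left(y \right)} = 4 y \left(-2 + y\right)$ ($H{\left(y \right)} = y \left(y - 2\right) 4 = y \left(-2 + y\right) 4 = 4 y \left(-2 + y\right)$)
$b{\left(J \right)} = 592 + J$ ($b{\left(J \right)} = J + \left(16 + \left(-24\right)^{2}\right) = J + \left(16 + 576\right) = J + 592 = 592 + J$)
$b{\left(H{\left(6 \right)} \right)} + c = \left(592 + 4 \cdot 6 \left(-2 + 6\right)\right) - 434340 = \left(592 + 4 \cdot 6 \cdot 4\right) - 434340 = \left(592 + 96\right) - 434340 = 688 - 434340 = -433652$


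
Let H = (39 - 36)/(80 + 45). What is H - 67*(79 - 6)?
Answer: -611372/125 ≈ -4891.0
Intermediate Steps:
H = 3/125 ≈ 0.024000
H - 67*(79 - 6) = 3/125 - 67*(79 - 6) = 3/125 - 67*73 = 3/125 - 4891 = -611372/125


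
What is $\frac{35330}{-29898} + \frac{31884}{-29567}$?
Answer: $- \frac{998934971}{441997083} \approx -2.26$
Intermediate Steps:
$\frac{35330}{-29898} + \frac{31884}{-29567} = 35330 \left(- \frac{1}{29898}\right) + 31884 \left(- \frac{1}{29567}\right) = - \frac{17665}{14949} - \frac{31884}{29567} = - \frac{998934971}{441997083}$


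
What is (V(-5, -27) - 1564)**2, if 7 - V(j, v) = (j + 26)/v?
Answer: 196168036/81 ≈ 2.4218e+6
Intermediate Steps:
V(j, v) = 7 - (26 + j)/v (V(j, v) = 7 - (j + 26)/v = 7 - (26 + j)/v)
(V(-5, -27) - 1564)**2 = ((-26 - 1*(-5) + 7*(-27))/(-27) - 1564)**2 = (-(-26 + 5 - 189)/27 - 1564)**2 = (-1/27*(-210) - 1564)**2 = (70/9 - 1564)**2 = (-14006/9)**2 = 196168036/81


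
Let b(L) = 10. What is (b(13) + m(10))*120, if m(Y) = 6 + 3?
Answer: 2280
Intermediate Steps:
m(Y) = 9
(b(13) + m(10))*120 = (10 + 9)*120 = 19*120 = 2280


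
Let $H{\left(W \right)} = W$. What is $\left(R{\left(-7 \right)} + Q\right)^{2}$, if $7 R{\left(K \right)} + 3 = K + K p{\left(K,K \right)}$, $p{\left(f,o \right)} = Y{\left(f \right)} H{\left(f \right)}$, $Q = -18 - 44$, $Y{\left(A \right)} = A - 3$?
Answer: $\frac{872356}{49} \approx 17803.0$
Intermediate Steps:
$Y{\left(A \right)} = -3 + A$ ($Y{\left(A \right)} = A - 3 = -3 + A$)
$Q = -62$
$p{\left(f,o \right)} = f \left(-3 + f\right)$ ($p{\left(f,o \right)} = \left(-3 + f\right) f = f \left(-3 + f\right)$)
$R{\left(K \right)} = - \frac{3}{7} + \frac{K}{7} + \frac{K^{2} \left(-3 + K\right)}{7}$ ($R{\left(K \right)} = - \frac{3}{7} + \frac{K + K K \left(-3 + K\right)}{7} = - \frac{3}{7} + \frac{K + K^{2} \left(-3 + K\right)}{7} = - \frac{3}{7} + \left(\frac{K}{7} + \frac{K^{2} \left(-3 + K\right)}{7}\right) = - \frac{3}{7} + \frac{K}{7} + \frac{K^{2} \left(-3 + K\right)}{7}$)
$\left(R{\left(-7 \right)} + Q\right)^{2} = \left(\left(- \frac{3}{7} + \frac{1}{7} \left(-7\right) + \frac{\left(-7\right)^{2} \left(-3 - 7\right)}{7}\right) - 62\right)^{2} = \left(\left(- \frac{3}{7} - 1 + \frac{1}{7} \cdot 49 \left(-10\right)\right) - 62\right)^{2} = \left(\left(- \frac{3}{7} - 1 - 70\right) - 62\right)^{2} = \left(- \frac{500}{7} - 62\right)^{2} = \left(- \frac{934}{7}\right)^{2} = \frac{872356}{49}$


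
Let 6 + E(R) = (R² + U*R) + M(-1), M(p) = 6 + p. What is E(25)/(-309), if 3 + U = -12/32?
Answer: -1439/824 ≈ -1.7464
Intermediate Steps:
U = -27/8 (U = -3 - 12/32 = -3 - 12*1/32 = -3 - 3/8 = -27/8 ≈ -3.3750)
E(R) = -1 + R² - 27*R/8 (E(R) = -6 + ((R² - 27*R/8) + (6 - 1)) = -6 + ((R² - 27*R/8) + 5) = -6 + (5 + R² - 27*R/8) = -1 + R² - 27*R/8)
E(25)/(-309) = (-1 + 25² - 27/8*25)/(-309) = (-1 + 625 - 675/8)*(-1/309) = (4317/8)*(-1/309) = -1439/824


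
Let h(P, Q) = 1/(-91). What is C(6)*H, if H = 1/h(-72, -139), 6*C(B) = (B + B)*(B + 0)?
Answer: -1092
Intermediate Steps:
h(P, Q) = -1/91
C(B) = B²/3 (C(B) = ((B + B)*(B + 0))/6 = ((2*B)*B)/6 = (2*B²)/6 = B²/3)
H = -91 (H = 1/(-1/91) = -91)
C(6)*H = ((⅓)*6²)*(-91) = ((⅓)*36)*(-91) = 12*(-91) = -1092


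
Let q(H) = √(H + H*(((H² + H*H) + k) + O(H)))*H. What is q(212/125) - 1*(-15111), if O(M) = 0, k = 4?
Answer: 15111 + 424*√44523445/390625 ≈ 15118.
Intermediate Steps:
q(H) = H*√(H + H*(4 + 2*H²)) (q(H) = √(H + H*(((H² + H*H) + 4) + 0))*H = √(H + H*(((H² + H²) + 4) + 0))*H = √(H + H*((2*H² + 4) + 0))*H = √(H + H*((4 + 2*H²) + 0))*H = √(H + H*(4 + 2*H²))*H = H*√(H + H*(4 + 2*H²)))
q(212/125) - 1*(-15111) = (212/125)*√((212/125)*(5 + 2*(212/125)²)) - 1*(-15111) = (212*(1/125))*√((212*(1/125))*(5 + 2*(212*(1/125))²)) + 15111 = 212*√(212*(5 + 2*(212/125)²)/125)/125 + 15111 = 212*√(212*(5 + 2*(44944/15625))/125)/125 + 15111 = 212*√(212*(5 + 89888/15625)/125)/125 + 15111 = 212*√((212/125)*(168013/15625))/125 + 15111 = 212*√(35618756/1953125)/125 + 15111 = 212*(2*√44523445/3125)/125 + 15111 = 424*√44523445/390625 + 15111 = 15111 + 424*√44523445/390625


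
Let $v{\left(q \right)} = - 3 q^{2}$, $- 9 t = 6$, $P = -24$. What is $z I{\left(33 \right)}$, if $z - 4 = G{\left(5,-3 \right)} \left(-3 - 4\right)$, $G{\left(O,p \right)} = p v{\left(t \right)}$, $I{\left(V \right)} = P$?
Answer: $576$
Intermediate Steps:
$t = - \frac{2}{3}$ ($t = \left(- \frac{1}{9}\right) 6 = - \frac{2}{3} \approx -0.66667$)
$I{\left(V \right)} = -24$
$G{\left(O,p \right)} = - \frac{4 p}{3}$ ($G{\left(O,p \right)} = p \left(- 3 \left(- \frac{2}{3}\right)^{2}\right) = p \left(\left(-3\right) \frac{4}{9}\right) = p \left(- \frac{4}{3}\right) = - \frac{4 p}{3}$)
$z = -24$ ($z = 4 + \left(- \frac{4}{3}\right) \left(-3\right) \left(-3 - 4\right) = 4 + 4 \left(-7\right) = 4 - 28 = -24$)
$z I{\left(33 \right)} = \left(-24\right) \left(-24\right) = 576$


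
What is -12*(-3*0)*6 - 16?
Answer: -16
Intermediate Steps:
-12*(-3*0)*6 - 16 = -0*6 - 16 = -12*0 - 16 = 0 - 16 = -16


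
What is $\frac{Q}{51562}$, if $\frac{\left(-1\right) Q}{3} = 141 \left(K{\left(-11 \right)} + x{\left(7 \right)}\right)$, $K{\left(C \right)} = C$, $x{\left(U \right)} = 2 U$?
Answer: $- \frac{1269}{51562} \approx -0.024611$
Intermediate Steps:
$Q = -1269$ ($Q = - 3 \cdot 141 \left(-11 + 2 \cdot 7\right) = - 3 \cdot 141 \left(-11 + 14\right) = - 3 \cdot 141 \cdot 3 = \left(-3\right) 423 = -1269$)
$\frac{Q}{51562} = - \frac{1269}{51562}$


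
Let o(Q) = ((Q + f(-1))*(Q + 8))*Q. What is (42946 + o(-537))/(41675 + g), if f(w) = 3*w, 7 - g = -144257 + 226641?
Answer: 76678237/20351 ≈ 3767.8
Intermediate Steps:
g = -82377 (g = 7 - (-144257 + 226641) = 7 - 1*82384 = 7 - 82384 = -82377)
o(Q) = Q*(-3 + Q)*(8 + Q) (o(Q) = ((Q + 3*(-1))*(Q + 8))*Q = ((Q - 3)*(8 + Q))*Q = ((-3 + Q)*(8 + Q))*Q = Q*(-3 + Q)*(8 + Q))
(42946 + o(-537))/(41675 + g) = (42946 - 537*(-24 + (-537)² + 5*(-537)))/(41675 - 82377) = (42946 - 537*(-24 + 288369 - 2685))/(-40702) = (42946 - 537*285660)*(-1/40702) = (42946 - 153399420)*(-1/40702) = -153356474*(-1/40702) = 76678237/20351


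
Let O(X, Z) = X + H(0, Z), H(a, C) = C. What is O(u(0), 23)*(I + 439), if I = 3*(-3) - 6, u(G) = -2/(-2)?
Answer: 10176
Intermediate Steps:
u(G) = 1 (u(G) = -2*(-½) = 1)
O(X, Z) = X + Z
I = -15 (I = -9 - 6 = -15)
O(u(0), 23)*(I + 439) = (1 + 23)*(-15 + 439) = 24*424 = 10176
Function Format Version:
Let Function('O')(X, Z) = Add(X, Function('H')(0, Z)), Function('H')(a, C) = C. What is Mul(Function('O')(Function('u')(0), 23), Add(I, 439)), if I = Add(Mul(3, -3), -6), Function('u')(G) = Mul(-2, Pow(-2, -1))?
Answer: 10176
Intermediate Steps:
Function('u')(G) = 1 (Function('u')(G) = Mul(-2, Rational(-1, 2)) = 1)
Function('O')(X, Z) = Add(X, Z)
I = -15 (I = Add(-9, -6) = -15)
Mul(Function('O')(Function('u')(0), 23), Add(I, 439)) = Mul(Add(1, 23), Add(-15, 439)) = Mul(24, 424) = 10176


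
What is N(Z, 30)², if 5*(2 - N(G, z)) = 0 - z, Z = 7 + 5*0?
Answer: 64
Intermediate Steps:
Z = 7 (Z = 7 + 0 = 7)
N(G, z) = 2 + z/5 (N(G, z) = 2 - (0 - z)/5 = 2 - (-1)*z/5 = 2 + z/5)
N(Z, 30)² = (2 + (⅕)*30)² = (2 + 6)² = 8² = 64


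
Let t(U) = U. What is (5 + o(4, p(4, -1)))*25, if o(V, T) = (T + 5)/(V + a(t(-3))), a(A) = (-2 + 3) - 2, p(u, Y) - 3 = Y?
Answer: 550/3 ≈ 183.33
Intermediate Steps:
p(u, Y) = 3 + Y
a(A) = -1 (a(A) = 1 - 2 = -1)
o(V, T) = (5 + T)/(-1 + V) (o(V, T) = (T + 5)/(V - 1) = (5 + T)/(-1 + V))
(5 + o(4, p(4, -1)))*25 = (5 + (5 + (3 - 1))/(-1 + 4))*25 = (5 + (5 + 2)/3)*25 = (5 + (1/3)*7)*25 = (5 + 7/3)*25 = (22/3)*25 = 550/3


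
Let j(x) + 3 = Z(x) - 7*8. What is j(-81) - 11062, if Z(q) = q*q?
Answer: -4560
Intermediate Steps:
Z(q) = q²
j(x) = -59 + x² (j(x) = -3 + (x² - 7*8) = -3 + (x² - 56) = -3 + (-56 + x²) = -59 + x²)
j(-81) - 11062 = (-59 + (-81)²) - 11062 = (-59 + 6561) - 11062 = 6502 - 11062 = -4560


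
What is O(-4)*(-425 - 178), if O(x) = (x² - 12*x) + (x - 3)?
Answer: -34371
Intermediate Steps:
O(x) = -3 + x² - 11*x (O(x) = (x² - 12*x) + (-3 + x) = -3 + x² - 11*x)
O(-4)*(-425 - 178) = (-3 + (-4)² - 11*(-4))*(-425 - 178) = (-3 + 16 + 44)*(-603) = 57*(-603) = -34371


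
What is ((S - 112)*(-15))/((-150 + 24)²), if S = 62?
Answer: 125/2646 ≈ 0.047241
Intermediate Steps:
((S - 112)*(-15))/((-150 + 24)²) = ((62 - 112)*(-15))/((-150 + 24)²) = (-50*(-15))/((-126)²) = 750/15876 = 750*(1/15876) = 125/2646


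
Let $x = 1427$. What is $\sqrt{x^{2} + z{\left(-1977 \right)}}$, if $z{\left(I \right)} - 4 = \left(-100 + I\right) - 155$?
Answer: $\sqrt{2034101} \approx 1426.2$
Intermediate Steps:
$z{\left(I \right)} = -251 + I$ ($z{\left(I \right)} = 4 + \left(\left(-100 + I\right) - 155\right) = 4 + \left(-255 + I\right) = -251 + I$)
$\sqrt{x^{2} + z{\left(-1977 \right)}} = \sqrt{1427^{2} - 2228} = \sqrt{2036329 - 2228} = \sqrt{2034101}$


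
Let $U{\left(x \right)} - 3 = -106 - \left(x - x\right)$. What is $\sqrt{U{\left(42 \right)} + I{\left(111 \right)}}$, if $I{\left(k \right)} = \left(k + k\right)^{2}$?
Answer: $\sqrt{49181} \approx 221.77$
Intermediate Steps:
$I{\left(k \right)} = 4 k^{2}$ ($I{\left(k \right)} = \left(2 k\right)^{2} = 4 k^{2}$)
$U{\left(x \right)} = -103$ ($U{\left(x \right)} = 3 - 106 = -103$)
$\sqrt{U{\left(42 \right)} + I{\left(111 \right)}} = \sqrt{-103 + 4 \cdot 111^{2}} = \sqrt{-103 + 4 \cdot 12321} = \sqrt{-103 + 49284} = \sqrt{49181}$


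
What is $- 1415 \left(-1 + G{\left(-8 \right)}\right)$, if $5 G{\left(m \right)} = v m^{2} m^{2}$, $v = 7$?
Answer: $-8112761$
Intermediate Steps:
$G{\left(m \right)} = \frac{7 m^{4}}{5}$ ($G{\left(m \right)} = \frac{7 m^{2} m^{2}}{5} = \frac{7 m^{4}}{5}$)
$- 1415 \left(-1 + G{\left(-8 \right)}\right) = - 1415 \left(-1 + \frac{7 \left(-8\right)^{4}}{5}\right) = - 1415 \left(-1 + \frac{7}{5} \cdot 4096\right) = - 1415 \left(-1 + \frac{28672}{5}\right) = \left(-1415\right) \frac{28667}{5} = -8112761$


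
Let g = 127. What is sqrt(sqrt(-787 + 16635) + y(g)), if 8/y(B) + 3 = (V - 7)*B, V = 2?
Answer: sqrt(-1276 + 203522*sqrt(3962))/319 ≈ 11.219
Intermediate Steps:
y(B) = 8/(-3 - 5*B) (y(B) = 8/(-3 + (2 - 7)*B) = 8/(-3 - 5*B))
sqrt(sqrt(-787 + 16635) + y(g)) = sqrt(sqrt(-787 + 16635) - 8/(3 + 5*127)) = sqrt(sqrt(15848) - 8/(3 + 635)) = sqrt(2*sqrt(3962) - 8/638) = sqrt(2*sqrt(3962) - 8*1/638) = sqrt(2*sqrt(3962) - 4/319) = sqrt(-4/319 + 2*sqrt(3962))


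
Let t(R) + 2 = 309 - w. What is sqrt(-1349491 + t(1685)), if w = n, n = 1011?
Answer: 7*I*sqrt(27555) ≈ 1162.0*I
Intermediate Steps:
w = 1011
t(R) = -704 (t(R) = -2 + (309 - 1*1011) = -2 + (309 - 1011) = -2 - 702 = -704)
sqrt(-1349491 + t(1685)) = sqrt(-1349491 - 704) = sqrt(-1350195) = 7*I*sqrt(27555)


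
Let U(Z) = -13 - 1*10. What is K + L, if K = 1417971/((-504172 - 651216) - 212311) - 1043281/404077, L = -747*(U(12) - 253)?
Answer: 113940132935607370/552655708823 ≈ 2.0617e+5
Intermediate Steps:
U(Z) = -23 (U(Z) = -13 - 10 = -23)
L = 206172 (L = -747*(-23 - 253) = -747*(-276) = 206172)
K = -1999863848186/552655708823 (K = 1417971/(-1155388 - 212311) - 1043281*1/404077 = 1417971/(-1367699) - 1043281/404077 = 1417971*(-1/1367699) - 1043281/404077 = -1417971/1367699 - 1043281/404077 = -1999863848186/552655708823 ≈ -3.6186)
K + L = -1999863848186/552655708823 + 206172 = 113940132935607370/552655708823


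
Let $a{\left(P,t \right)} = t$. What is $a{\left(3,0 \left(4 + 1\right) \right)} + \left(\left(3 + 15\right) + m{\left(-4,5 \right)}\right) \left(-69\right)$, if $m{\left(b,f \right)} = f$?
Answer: $-1587$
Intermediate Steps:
$a{\left(3,0 \left(4 + 1\right) \right)} + \left(\left(3 + 15\right) + m{\left(-4,5 \right)}\right) \left(-69\right) = 0 \left(4 + 1\right) + \left(\left(3 + 15\right) + 5\right) \left(-69\right) = 0 \cdot 5 + \left(18 + 5\right) \left(-69\right) = 0 + 23 \left(-69\right) = 0 - 1587 = -1587$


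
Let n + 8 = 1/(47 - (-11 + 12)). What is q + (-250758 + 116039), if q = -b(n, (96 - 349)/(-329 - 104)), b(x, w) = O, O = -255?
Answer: -134464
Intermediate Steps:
n = -367/46 (n = -8 + 1/(47 - (-11 + 12)) = -8 + 1/(47 - 1*1) = -8 + 1/(47 - 1) = -8 + 1/46 = -367/46 ≈ -7.9783)
b(x, w) = -255
q = 255 (q = -1*(-255) = 255)
q + (-250758 + 116039) = 255 + (-250758 + 116039) = 255 - 134719 = -134464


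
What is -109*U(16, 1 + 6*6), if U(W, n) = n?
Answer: -4033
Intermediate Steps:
-109*U(16, 1 + 6*6) = -109*(1 + 6*6) = -109*(1 + 36) = -109*37 = -4033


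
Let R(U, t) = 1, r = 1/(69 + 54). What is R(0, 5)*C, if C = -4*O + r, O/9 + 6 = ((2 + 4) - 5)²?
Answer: 22141/123 ≈ 180.01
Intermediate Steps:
r = 1/123 ≈ 0.0081301
O = -45 (O = -54 + 9*((2 + 4) - 5)² = -54 + 9*(6 - 5)² = -54 + 9*1² = -54 + 9*1 = -54 + 9 = -45)
C = 22141/123 (C = -4*(-45) + 1/123 = 180 + 1/123 = 22141/123 ≈ 180.01)
R(0, 5)*C = 1*(22141/123) = 22141/123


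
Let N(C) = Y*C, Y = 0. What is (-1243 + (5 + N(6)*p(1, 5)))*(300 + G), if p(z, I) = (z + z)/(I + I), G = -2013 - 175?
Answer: 2337344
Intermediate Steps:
G = -2188
p(z, I) = z/I (p(z, I) = (2*z)/((2*I)) = (2*z)*(1/(2*I)) = z/I)
N(C) = 0 (N(C) = 0*C = 0)
(-1243 + (5 + N(6)*p(1, 5)))*(300 + G) = (-1243 + (5 + 0*(1/5)))*(300 - 2188) = (-1243 + (5 + 0*(1*(⅕))))*(-1888) = (-1243 + (5 + 0*(⅕)))*(-1888) = (-1243 + (5 + 0))*(-1888) = (-1243 + 5)*(-1888) = -1238*(-1888) = 2337344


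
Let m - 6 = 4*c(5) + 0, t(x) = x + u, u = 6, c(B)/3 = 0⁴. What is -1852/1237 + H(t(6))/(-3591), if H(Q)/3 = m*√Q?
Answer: -1852/1237 - 4*√3/399 ≈ -1.5145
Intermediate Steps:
c(B) = 0 (c(B) = 3*0⁴ = 3*0 = 0)
t(x) = 6 + x (t(x) = x + 6 = 6 + x)
m = 6 (m = 6 + (4*0 + 0) = 6 + (0 + 0) = 6 + 0 = 6)
H(Q) = 18*√Q (H(Q) = 3*(6*√Q) = 18*√Q)
-1852/1237 + H(t(6))/(-3591) = -1852/1237 + (18*√(6 + 6))/(-3591) = -1852*1/1237 + (18*√12)*(-1/3591) = -1852/1237 + (18*(2*√3))*(-1/3591) = -1852/1237 + (36*√3)*(-1/3591) = -1852/1237 - 4*√3/399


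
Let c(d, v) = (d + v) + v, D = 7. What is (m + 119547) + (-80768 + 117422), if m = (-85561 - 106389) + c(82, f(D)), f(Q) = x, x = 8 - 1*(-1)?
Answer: -35649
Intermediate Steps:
x = 9 (x = 8 + 1 = 9)
f(Q) = 9
c(d, v) = d + 2*v
m = -191850 (m = (-85561 - 106389) + (82 + 2*9) = -191950 + (82 + 18) = -191950 + 100 = -191850)
(m + 119547) + (-80768 + 117422) = (-191850 + 119547) + (-80768 + 117422) = -72303 + 36654 = -35649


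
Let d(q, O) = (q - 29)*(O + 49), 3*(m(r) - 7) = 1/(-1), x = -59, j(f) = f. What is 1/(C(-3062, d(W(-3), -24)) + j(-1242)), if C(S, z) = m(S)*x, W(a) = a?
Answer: -3/4906 ≈ -0.00061150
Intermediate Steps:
m(r) = 20/3 (m(r) = 7 + (⅓)/(-1) = 7 + (⅓)*(-1) = 7 - ⅓ = 20/3)
d(q, O) = (-29 + q)*(49 + O)
C(S, z) = -1180/3 (C(S, z) = (20/3)*(-59) = -1180/3)
1/(C(-3062, d(W(-3), -24)) + j(-1242)) = 1/(-1180/3 - 1242) = 1/(-4906/3) = -3/4906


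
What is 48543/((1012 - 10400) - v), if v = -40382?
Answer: 48543/30994 ≈ 1.5662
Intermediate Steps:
48543/((1012 - 10400) - v) = 48543/((1012 - 10400) - 1*(-40382)) = 48543/(-9388 + 40382) = 48543/30994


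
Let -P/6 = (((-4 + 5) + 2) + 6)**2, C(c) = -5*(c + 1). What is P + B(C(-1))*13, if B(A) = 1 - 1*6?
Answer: -551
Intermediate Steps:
C(c) = -5 - 5*c (C(c) = -5*(1 + c) = -5 - 5*c)
P = -486 (P = -6*(((-4 + 5) + 2) + 6)**2 = -6*((1 + 2) + 6)**2 = -6*(3 + 6)**2 = -6*9**2 = -6*81 = -486)
B(A) = -5 (B(A) = 1 - 6 = -5)
P + B(C(-1))*13 = -486 - 5*13 = -486 - 65 = -551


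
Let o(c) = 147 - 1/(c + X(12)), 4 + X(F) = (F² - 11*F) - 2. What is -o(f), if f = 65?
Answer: -10436/71 ≈ -146.99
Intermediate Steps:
X(F) = -6 + F² - 11*F (X(F) = -4 + ((F² - 11*F) - 2) = -4 + (-2 + F² - 11*F) = -6 + F² - 11*F)
o(c) = 147 - 1/(6 + c) (o(c) = 147 - 1/(c + (-6 + 12² - 11*12)) = 147 - 1/(c + (-6 + 144 - 132)) = 147 - 1/(c + 6) = 147 - 1/(6 + c))
-o(f) = -(881 + 147*65)/(6 + 65) = -(881 + 9555)/71 = -10436/71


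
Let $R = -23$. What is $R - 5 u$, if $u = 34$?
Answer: $-193$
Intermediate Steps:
$R - 5 u = -23 - 170 = -193$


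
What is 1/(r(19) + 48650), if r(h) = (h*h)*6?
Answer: 1/50816 ≈ 1.9679e-5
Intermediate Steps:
r(h) = 6*h² (r(h) = h²*6 = 6*h²)
1/(r(19) + 48650) = 1/(6*19² + 48650) = 1/(6*361 + 48650) = 1/(2166 + 48650) = 1/50816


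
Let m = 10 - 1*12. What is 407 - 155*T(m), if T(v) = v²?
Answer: -213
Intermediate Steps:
m = -2 (m = 10 - 12 = -2)
407 - 155*T(m) = 407 - 155*(-2)² = 407 - 155*4 = 407 - 620 = -213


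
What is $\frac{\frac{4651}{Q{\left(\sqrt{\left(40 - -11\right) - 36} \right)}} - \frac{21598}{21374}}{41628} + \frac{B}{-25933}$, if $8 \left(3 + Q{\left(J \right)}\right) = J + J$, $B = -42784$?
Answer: $\frac{265937353500805}{165364132224628} - \frac{4651 \sqrt{15}}{1342503} \approx 1.5948$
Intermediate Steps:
$Q{\left(J \right)} = -3 + \frac{J}{4}$ ($Q{\left(J \right)} = -3 + \frac{J + J}{8} = -3 + \frac{2 J}{8} = -3 + \frac{J}{4}$)
$\frac{\frac{4651}{Q{\left(\sqrt{\left(40 - -11\right) - 36} \right)}} - \frac{21598}{21374}}{41628} + \frac{B}{-25933} = \frac{\frac{4651}{-3 + \frac{\sqrt{\left(40 - -11\right) - 36}}{4}} - \frac{21598}{21374}}{41628} - \frac{42784}{-25933} = \left(\frac{4651}{-3 + \frac{\sqrt{\left(40 + 11\right) - 36}}{4}} - \frac{10799}{10687}\right) \frac{1}{41628} - - \frac{42784}{25933} = \left(\frac{4651}{-3 + \frac{\sqrt{51 - 36}}{4}} - \frac{10799}{10687}\right) \frac{1}{41628} + \frac{42784}{25933} = \left(\frac{4651}{-3 + \frac{\sqrt{15}}{4}} - \frac{10799}{10687}\right) \frac{1}{41628} + \frac{42784}{25933} = \left(- \frac{10799}{10687} + \frac{4651}{-3 + \frac{\sqrt{15}}{4}}\right) \frac{1}{41628} + \frac{42784}{25933} = \left(- \frac{10799}{444878436} + \frac{4651}{41628 \left(-3 + \frac{\sqrt{15}}{4}\right)}\right) + \frac{42784}{25933} = \frac{19033398955357}{11537032480788} + \frac{4651}{41628 \left(-3 + \frac{\sqrt{15}}{4}\right)}$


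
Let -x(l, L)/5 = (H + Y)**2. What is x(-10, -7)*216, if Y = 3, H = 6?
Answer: -87480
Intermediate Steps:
x(l, L) = -405 (x(l, L) = -5*(6 + 3)**2 = -5*9**2 = -5*81 = -405)
x(-10, -7)*216 = -405*216 = -87480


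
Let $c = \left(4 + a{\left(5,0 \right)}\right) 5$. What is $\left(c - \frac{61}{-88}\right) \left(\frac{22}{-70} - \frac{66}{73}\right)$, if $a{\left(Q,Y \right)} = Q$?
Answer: $- \frac{1137943}{20440} \approx -55.672$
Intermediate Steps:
$c = 45$ ($c = \left(4 + 5\right) 5 = 9 \cdot 5 = 45$)
$\left(c - \frac{61}{-88}\right) \left(\frac{22}{-70} - \frac{66}{73}\right) = \left(45 - \frac{61}{-88}\right) \left(\frac{22}{-70} - \frac{66}{73}\right) = \left(45 - - \frac{61}{88}\right) \left(22 \left(- \frac{1}{70}\right) - \frac{66}{73}\right) = \left(45 + \frac{61}{88}\right) \left(- \frac{11}{35} - \frac{66}{73}\right) = \frac{4021}{88} \left(- \frac{3113}{2555}\right) = - \frac{1137943}{20440}$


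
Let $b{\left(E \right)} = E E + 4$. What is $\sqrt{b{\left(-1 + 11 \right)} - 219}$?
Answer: $i \sqrt{115} \approx 10.724 i$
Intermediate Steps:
$b{\left(E \right)} = 4 + E^{2}$ ($b{\left(E \right)} = E^{2} + 4 = 4 + E^{2}$)
$\sqrt{b{\left(-1 + 11 \right)} - 219} = \sqrt{\left(4 + \left(-1 + 11\right)^{2}\right) - 219} = \sqrt{\left(4 + 10^{2}\right) - 219} = \sqrt{\left(4 + 100\right) - 219} = \sqrt{104 - 219} = \sqrt{-115} = i \sqrt{115}$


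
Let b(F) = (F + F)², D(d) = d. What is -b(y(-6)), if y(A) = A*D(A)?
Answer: -5184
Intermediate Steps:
y(A) = A² (y(A) = A*A = A²)
b(F) = 4*F² (b(F) = (2*F)² = 4*F²)
-b(y(-6)) = -4*((-6)²)² = -4*36² = -4*1296 = -1*5184 = -5184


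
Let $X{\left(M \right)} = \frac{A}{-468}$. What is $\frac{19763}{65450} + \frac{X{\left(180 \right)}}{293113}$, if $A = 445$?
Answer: $\frac{1355498816621}{4489113528900} \approx 0.30195$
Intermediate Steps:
$X{\left(M \right)} = - \frac{445}{468}$ ($X{\left(M \right)} = \frac{445}{-468} = 445 \left(- \frac{1}{468}\right) = - \frac{445}{468}$)
$\frac{19763}{65450} + \frac{X{\left(180 \right)}}{293113} = \frac{19763}{65450} - \frac{445}{468 \cdot 293113} = 19763 \cdot \frac{1}{65450} - \frac{445}{137176884} = \frac{19763}{65450} - \frac{445}{137176884} = \frac{1355498816621}{4489113528900}$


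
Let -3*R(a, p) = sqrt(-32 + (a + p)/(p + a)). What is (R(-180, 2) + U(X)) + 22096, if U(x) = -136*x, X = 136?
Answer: 3600 - I*sqrt(31)/3 ≈ 3600.0 - 1.8559*I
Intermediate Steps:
R(a, p) = -I*sqrt(31)/3 (R(a, p) = -sqrt(-32 + (a + p)/(p + a))/3 = -sqrt(-32 + (a + p)/(a + p))/3 = -sqrt(-32 + 1)/3 = -I*sqrt(31)/3)
(R(-180, 2) + U(X)) + 22096 = (-I*sqrt(31)/3 - 136*136) + 22096 = (-I*sqrt(31)/3 - 18496) + 22096 = (-18496 - I*sqrt(31)/3) + 22096 = 3600 - I*sqrt(31)/3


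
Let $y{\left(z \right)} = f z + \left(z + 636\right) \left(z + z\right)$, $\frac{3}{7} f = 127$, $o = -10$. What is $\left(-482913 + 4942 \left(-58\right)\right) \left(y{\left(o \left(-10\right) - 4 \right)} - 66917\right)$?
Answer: $-78551714175$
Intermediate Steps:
$f = \frac{889}{3}$ ($f = \frac{7}{3} \cdot 127 = \frac{889}{3} \approx 296.33$)
$y{\left(z \right)} = \frac{889 z}{3} + 2 z \left(636 + z\right)$ ($y{\left(z \right)} = \frac{889 z}{3} + \left(z + 636\right) \left(z + z\right) = \frac{889 z}{3} + \left(636 + z\right) 2 z = \frac{889 z}{3} + 2 z \left(636 + z\right)$)
$\left(-482913 + 4942 \left(-58\right)\right) \left(y{\left(o \left(-10\right) - 4 \right)} - 66917\right) = \left(-482913 + 4942 \left(-58\right)\right) \left(\frac{\left(\left(-10\right) \left(-10\right) - 4\right) \left(4705 + 6 \left(\left(-10\right) \left(-10\right) - 4\right)\right)}{3} - 66917\right) = \left(-482913 - 286636\right) \left(\frac{\left(100 - 4\right) \left(4705 + 6 \left(100 - 4\right)\right)}{3} - 66917\right) = - 769549 \left(\frac{1}{3} \cdot 96 \left(4705 + 6 \cdot 96\right) - 66917\right) = - 769549 \left(\frac{1}{3} \cdot 96 \left(4705 + 576\right) - 66917\right) = - 769549 \left(\frac{1}{3} \cdot 96 \cdot 5281 - 66917\right) = - 769549 \left(168992 - 66917\right) = \left(-769549\right) 102075 = -78551714175$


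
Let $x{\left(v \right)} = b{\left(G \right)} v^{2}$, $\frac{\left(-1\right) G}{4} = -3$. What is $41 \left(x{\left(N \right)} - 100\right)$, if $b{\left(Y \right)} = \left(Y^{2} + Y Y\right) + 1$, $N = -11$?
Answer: $1429629$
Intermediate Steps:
$G = 12$ ($G = \left(-4\right) \left(-3\right) = 12$)
$b{\left(Y \right)} = 1 + 2 Y^{2}$ ($b{\left(Y \right)} = \left(Y^{2} + Y^{2}\right) + 1 = 2 Y^{2} + 1 = 1 + 2 Y^{2}$)
$x{\left(v \right)} = 289 v^{2}$ ($x{\left(v \right)} = \left(1 + 2 \cdot 12^{2}\right) v^{2} = \left(1 + 2 \cdot 144\right) v^{2} = \left(1 + 288\right) v^{2} = 289 v^{2}$)
$41 \left(x{\left(N \right)} - 100\right) = 41 \left(289 \left(-11\right)^{2} - 100\right) = 41 \left(289 \cdot 121 - 100\right) = 41 \left(34969 - 100\right) = 41 \cdot 34869 = 1429629$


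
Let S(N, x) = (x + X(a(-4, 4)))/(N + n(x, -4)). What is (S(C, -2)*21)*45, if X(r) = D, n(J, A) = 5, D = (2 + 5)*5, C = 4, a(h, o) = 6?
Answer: 3465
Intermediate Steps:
D = 35 (D = 7*5 = 35)
X(r) = 35
S(N, x) = (35 + x)/(5 + N) (S(N, x) = (x + 35)/(N + 5) = (35 + x)/(5 + N))
(S(C, -2)*21)*45 = (((35 - 2)/(5 + 4))*21)*45 = ((33/9)*21)*45 = (((⅑)*33)*21)*45 = ((11/3)*21)*45 = 77*45 = 3465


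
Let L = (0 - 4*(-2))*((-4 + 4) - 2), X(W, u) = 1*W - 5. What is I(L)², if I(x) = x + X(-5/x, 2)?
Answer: 109561/256 ≈ 427.97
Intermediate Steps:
X(W, u) = -5 + W (X(W, u) = W - 5 = -5 + W)
L = -16 (L = (0 + 8)*(0 - 2) = 8*(-2) = -16)
I(x) = -5 + x - 5/x (I(x) = x + (-5 - 5/x) = -5 + x - 5/x)
I(L)² = (-5 - 16 - 5/(-16))² = (-5 - 16 - 5*(-1/16))² = (-5 - 16 + 5/16)² = (-331/16)² = 109561/256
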